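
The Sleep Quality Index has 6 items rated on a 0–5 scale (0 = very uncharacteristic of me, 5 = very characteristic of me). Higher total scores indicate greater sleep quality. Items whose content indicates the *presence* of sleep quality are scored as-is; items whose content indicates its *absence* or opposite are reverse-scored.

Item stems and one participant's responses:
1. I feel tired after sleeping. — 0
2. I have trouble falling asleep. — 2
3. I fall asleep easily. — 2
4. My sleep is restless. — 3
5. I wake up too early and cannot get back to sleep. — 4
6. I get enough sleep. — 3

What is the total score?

Items 1, 2, 4, 5 describe the absence/opposite of sleep quality → reverse-score.
on a 0–5 scale, reversed = 5 − raw.
  item 1: 5 − 0 = 5
  item 2: 5 − 2 = 3
  item 3: 2
  item 4: 5 − 3 = 2
  item 5: 5 − 4 = 1
  item 6: 3
Total = 5 + 3 + 2 + 2 + 1 + 3 = 16

16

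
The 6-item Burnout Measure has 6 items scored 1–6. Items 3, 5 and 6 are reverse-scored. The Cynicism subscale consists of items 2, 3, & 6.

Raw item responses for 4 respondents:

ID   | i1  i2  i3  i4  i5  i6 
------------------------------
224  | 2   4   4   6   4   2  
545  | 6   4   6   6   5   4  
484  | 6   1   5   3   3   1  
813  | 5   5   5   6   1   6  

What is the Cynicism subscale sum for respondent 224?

12

Respondent 224 raw: 2, 4, 4, 6, 4, 2.
Cynicism items: 2, 3, 6.
Reverse-coded (reverse-coded value = 7 − response):
  item 2: 4
  item 3: 7 − 4 = 3
  item 6: 7 − 2 = 5
Sum = 4 + 3 + 5 = 12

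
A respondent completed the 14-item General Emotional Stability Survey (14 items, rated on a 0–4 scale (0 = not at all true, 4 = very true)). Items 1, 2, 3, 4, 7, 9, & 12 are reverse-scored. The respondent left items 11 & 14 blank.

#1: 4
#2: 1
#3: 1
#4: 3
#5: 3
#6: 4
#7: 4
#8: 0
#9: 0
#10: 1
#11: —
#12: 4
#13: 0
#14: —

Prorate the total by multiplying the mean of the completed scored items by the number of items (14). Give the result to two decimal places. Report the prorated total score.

22.17

Reverse-coded (on a 0–4 scale, reversed = 4 − raw):
  item 1: 4 − 4 = 0
  item 2: 4 − 1 = 3
  item 3: 4 − 1 = 3
  item 4: 4 − 3 = 1
  item 7: 4 − 4 = 0
  item 9: 4 − 0 = 4
  item 12: 4 − 4 = 0
Completed scored items (12 of 14): 0, 3, 3, 1, 3, 4, 0, 0, 4, 1, 0, 0; sum = 19.
Person mean = 19 / 12 ≈ 1.5833
Prorated total = (19 / 12) × 14 = 22.17 (to 2 dp)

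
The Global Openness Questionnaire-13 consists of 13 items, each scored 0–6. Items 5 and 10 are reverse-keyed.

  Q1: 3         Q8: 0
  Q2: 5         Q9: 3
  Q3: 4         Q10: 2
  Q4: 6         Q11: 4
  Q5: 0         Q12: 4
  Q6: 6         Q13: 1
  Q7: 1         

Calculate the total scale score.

47

Reverse-keyed items use 6 − raw:
  item 5: 6 − 0 = 6
  item 10: 6 − 2 = 4
After reverse-coding: 3, 5, 4, 6, 6, 6, 1, 0, 3, 4, 4, 4, 1
Total = 3 + 5 + 4 + 6 + 6 + 6 + 1 + 0 + 3 + 4 + 4 + 4 + 1 = 47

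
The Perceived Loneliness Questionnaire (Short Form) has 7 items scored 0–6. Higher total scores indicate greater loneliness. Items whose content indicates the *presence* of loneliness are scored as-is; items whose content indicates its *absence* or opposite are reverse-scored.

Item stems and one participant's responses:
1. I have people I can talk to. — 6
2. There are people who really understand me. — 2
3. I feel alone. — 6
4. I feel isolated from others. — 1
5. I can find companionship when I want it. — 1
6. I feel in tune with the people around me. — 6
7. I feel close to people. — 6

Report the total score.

16

Items 1, 2, 5, 6, 7 describe the absence/opposite of loneliness → reverse-score.
on a 0–6 scale, reversed = 6 − raw.
  item 1: 6 − 6 = 0
  item 2: 6 − 2 = 4
  item 3: 6
  item 4: 1
  item 5: 6 − 1 = 5
  item 6: 6 − 6 = 0
  item 7: 6 − 6 = 0
Total = 0 + 4 + 6 + 1 + 5 + 0 + 0 = 16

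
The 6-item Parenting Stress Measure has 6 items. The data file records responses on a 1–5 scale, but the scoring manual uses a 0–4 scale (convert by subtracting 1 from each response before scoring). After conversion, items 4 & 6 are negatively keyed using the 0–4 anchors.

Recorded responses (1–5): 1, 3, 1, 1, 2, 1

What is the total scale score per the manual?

11

Convert to 0–4: 0, 2, 0, 0, 1, 0
Reverse-coded (on a 0–4 scale, reversed = 4 − raw):
  item 4: 4 − 0 = 4
  item 6: 4 − 0 = 4
Scored: 0, 2, 0, 4, 1, 4
Total = 11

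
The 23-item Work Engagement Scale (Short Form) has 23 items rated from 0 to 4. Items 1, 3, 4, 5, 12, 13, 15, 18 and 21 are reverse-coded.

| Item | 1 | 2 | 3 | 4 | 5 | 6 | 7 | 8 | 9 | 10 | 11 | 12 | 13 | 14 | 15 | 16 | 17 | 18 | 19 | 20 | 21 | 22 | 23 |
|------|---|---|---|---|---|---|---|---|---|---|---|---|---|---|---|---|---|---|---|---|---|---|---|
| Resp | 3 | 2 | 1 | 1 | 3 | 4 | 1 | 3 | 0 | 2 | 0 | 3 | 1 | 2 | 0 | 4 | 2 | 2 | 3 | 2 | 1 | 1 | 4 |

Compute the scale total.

51

Raw sum = 45. Reverse-coded items: 1, 3, 4, 5, 12, 13, 15, 18, 21; their raw sum = 15.
Each reversal replaces raw with 4 − raw, changing the total by 4 − 2·raw per item.
Total = 45 + 9·4 − 2·15 = 45 + 36 − 30 = 51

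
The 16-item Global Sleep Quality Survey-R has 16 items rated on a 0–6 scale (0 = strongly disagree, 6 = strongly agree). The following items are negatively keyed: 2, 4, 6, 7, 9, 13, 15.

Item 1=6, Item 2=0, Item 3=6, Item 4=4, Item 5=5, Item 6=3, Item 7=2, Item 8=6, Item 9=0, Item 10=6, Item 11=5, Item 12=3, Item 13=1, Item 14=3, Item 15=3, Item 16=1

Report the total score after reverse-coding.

70

Apply reverse scoring (on a 0–6 scale, reversed = 6 − raw):
  item 2: 6 − 0 = 6
  item 4: 6 − 4 = 2
  item 6: 6 − 3 = 3
  item 7: 6 − 2 = 4
  item 9: 6 − 0 = 6
  item 13: 6 − 1 = 5
  item 15: 6 − 3 = 3
Scored items: 6, 6, 6, 2, 5, 3, 4, 6, 6, 6, 5, 3, 5, 3, 3, 1
Total = 6 + 6 + 6 + 2 + 5 + 3 + 4 + 6 + 6 + 6 + 5 + 3 + 5 + 3 + 3 + 1 = 70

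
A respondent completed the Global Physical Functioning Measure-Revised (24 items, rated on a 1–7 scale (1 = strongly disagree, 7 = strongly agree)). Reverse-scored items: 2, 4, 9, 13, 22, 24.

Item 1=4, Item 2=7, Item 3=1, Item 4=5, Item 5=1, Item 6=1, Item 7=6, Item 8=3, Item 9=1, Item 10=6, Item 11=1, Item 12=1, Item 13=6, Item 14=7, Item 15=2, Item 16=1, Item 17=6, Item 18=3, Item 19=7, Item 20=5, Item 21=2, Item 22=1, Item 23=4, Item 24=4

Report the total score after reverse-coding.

85

Apply reverse scoring (reversed = (1+7) − raw = 8 − raw):
  item 2: 8 − 7 = 1
  item 4: 8 − 5 = 3
  item 9: 8 − 1 = 7
  item 13: 8 − 6 = 2
  item 22: 8 − 1 = 7
  item 24: 8 − 4 = 4
Scored responses: 4, 1, 1, 3, 1, 1, 6, 3, 7, 6, 1, 1, 2, 7, 2, 1, 6, 3, 7, 5, 2, 7, 4, 4
Total = 4 + 1 + 1 + 3 + 1 + 1 + 6 + 3 + 7 + 6 + 1 + 1 + 2 + 7 + 2 + 1 + 6 + 3 + 7 + 5 + 2 + 7 + 4 + 4 = 85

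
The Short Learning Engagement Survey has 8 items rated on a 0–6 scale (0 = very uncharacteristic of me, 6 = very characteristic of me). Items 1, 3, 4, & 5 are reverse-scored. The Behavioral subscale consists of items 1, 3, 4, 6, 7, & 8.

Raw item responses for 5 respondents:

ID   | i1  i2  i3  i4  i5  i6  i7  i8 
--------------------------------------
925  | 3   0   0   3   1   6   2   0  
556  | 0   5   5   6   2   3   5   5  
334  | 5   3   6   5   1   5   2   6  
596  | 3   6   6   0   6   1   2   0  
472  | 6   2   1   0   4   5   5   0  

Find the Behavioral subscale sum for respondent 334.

Respondent 334 raw: 5, 3, 6, 5, 1, 5, 2, 6.
Behavioral items: 1, 3, 4, 6, 7, 8.
Reverse-coded (on a 0–6 scale, reversed = 6 − raw):
  item 1: 6 − 5 = 1
  item 3: 6 − 6 = 0
  item 4: 6 − 5 = 1
  item 6: 5
  item 7: 2
  item 8: 6
Sum = 1 + 0 + 1 + 5 + 2 + 6 = 15

15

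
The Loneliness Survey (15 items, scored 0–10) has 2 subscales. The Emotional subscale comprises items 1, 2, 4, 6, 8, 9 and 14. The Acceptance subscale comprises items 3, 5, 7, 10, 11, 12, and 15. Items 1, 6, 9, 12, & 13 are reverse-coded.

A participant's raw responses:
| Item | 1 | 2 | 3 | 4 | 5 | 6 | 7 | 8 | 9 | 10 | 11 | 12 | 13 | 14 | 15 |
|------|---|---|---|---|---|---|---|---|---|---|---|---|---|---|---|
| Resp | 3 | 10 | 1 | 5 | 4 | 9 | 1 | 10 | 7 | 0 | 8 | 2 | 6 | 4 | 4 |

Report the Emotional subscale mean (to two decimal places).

5.71

Emotional items: 1, 2, 4, 6, 8, 9, 14.
Of these, items 1, 6, & 9 are reverse-coded; reversed = (0+10) − raw = 10 − raw.
  item 1: 10 − 3 = 7
  item 2: 10
  item 4: 5
  item 6: 10 − 9 = 1
  item 8: 10
  item 9: 10 − 7 = 3
  item 14: 4
Sum = 7 + 10 + 5 + 1 + 10 + 3 + 4 = 40
Mean = 40 / 7 = 5.71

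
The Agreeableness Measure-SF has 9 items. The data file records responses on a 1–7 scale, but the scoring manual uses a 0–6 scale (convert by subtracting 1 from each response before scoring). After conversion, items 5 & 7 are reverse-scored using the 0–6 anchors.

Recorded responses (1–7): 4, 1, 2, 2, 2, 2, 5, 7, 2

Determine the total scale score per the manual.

Convert to 0–6: 3, 0, 1, 1, 1, 1, 4, 6, 1
Reverse-coded (reversed = (0+6) − raw = 6 − raw):
  item 5: 6 − 1 = 5
  item 7: 6 − 4 = 2
Scored: 3, 0, 1, 1, 5, 1, 2, 6, 1
Total = 20

20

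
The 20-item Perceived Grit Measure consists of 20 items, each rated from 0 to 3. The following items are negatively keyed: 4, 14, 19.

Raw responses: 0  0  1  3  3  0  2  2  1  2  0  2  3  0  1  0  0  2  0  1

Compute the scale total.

26

Reverse-coded items (reverse-coded value = 3 − response):
  item 4: 3 − 3 = 0
  item 14: 3 − 0 = 3
  item 19: 3 − 0 = 3
Scored items: 0, 0, 1, 0, 3, 0, 2, 2, 1, 2, 0, 2, 3, 3, 1, 0, 0, 2, 3, 1
Total = 0 + 0 + 1 + 0 + 3 + 0 + 2 + 2 + 1 + 2 + 0 + 2 + 3 + 3 + 1 + 0 + 0 + 2 + 3 + 1 = 26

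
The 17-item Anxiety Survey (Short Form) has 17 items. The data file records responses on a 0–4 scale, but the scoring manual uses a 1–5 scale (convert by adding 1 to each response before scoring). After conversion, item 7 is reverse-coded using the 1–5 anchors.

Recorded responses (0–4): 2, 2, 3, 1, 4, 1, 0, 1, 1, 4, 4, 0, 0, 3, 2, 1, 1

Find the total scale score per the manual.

Convert to 1–5: 3, 3, 4, 2, 5, 2, 1, 2, 2, 5, 5, 1, 1, 4, 3, 2, 2
Reverse-coded (reversed = (1+5) − raw = 6 − raw):
  item 7: 6 − 1 = 5
Scored: 3, 3, 4, 2, 5, 2, 5, 2, 2, 5, 5, 1, 1, 4, 3, 2, 2
Total = 51

51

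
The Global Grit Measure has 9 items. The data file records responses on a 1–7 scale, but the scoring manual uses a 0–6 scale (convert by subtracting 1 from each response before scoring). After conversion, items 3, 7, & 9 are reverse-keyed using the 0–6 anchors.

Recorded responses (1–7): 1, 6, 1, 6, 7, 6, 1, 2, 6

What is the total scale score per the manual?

Convert to 0–6: 0, 5, 0, 5, 6, 5, 0, 1, 5
Reverse-coded (on a 0–6 scale, reversed = 6 − raw):
  item 3: 6 − 0 = 6
  item 7: 6 − 0 = 6
  item 9: 6 − 5 = 1
Scored: 0, 5, 6, 5, 6, 5, 6, 1, 1
Total = 35

35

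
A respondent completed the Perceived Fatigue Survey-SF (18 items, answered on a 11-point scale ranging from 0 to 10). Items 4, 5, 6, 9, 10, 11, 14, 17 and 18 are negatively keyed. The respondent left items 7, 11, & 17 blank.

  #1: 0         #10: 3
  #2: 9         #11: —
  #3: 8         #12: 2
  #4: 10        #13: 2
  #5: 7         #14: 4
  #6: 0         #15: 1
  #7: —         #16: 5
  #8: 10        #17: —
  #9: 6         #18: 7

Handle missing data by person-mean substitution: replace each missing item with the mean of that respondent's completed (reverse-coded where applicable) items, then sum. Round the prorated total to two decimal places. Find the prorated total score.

Reverse-coded (on a 0–10 scale, reversed = 10 − raw):
  item 4: 10 − 10 = 0
  item 5: 10 − 7 = 3
  item 6: 10 − 0 = 10
  item 9: 10 − 6 = 4
  item 10: 10 − 3 = 7
  item 14: 10 − 4 = 6
  item 18: 10 − 7 = 3
Completed scored items (15 of 18): 0, 9, 8, 0, 3, 10, 10, 4, 7, 2, 2, 6, 1, 5, 3; sum = 70.
Person mean = 70 / 15 ≈ 4.6667
Prorated total = (70 / 15) × 18 = 84.00 (to 2 dp)

84.00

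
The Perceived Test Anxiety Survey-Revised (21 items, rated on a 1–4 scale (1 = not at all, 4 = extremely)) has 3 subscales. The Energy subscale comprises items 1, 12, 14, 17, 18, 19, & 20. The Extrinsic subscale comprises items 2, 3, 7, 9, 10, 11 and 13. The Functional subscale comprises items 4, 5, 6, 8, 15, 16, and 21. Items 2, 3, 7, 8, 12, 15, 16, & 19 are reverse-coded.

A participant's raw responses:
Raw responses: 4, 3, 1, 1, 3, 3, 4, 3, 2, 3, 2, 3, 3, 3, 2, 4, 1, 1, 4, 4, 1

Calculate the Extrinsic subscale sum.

17

Extrinsic items: 2, 3, 7, 9, 10, 11, 13.
Of these, items 2, 3 and 7 are reverse-coded; on a 1–4 scale, reversed = 5 − raw.
  item 2: 5 − 3 = 2
  item 3: 5 − 1 = 4
  item 7: 5 − 4 = 1
  item 9: 2
  item 10: 3
  item 11: 2
  item 13: 3
Sum = 2 + 4 + 1 + 2 + 3 + 2 + 3 = 17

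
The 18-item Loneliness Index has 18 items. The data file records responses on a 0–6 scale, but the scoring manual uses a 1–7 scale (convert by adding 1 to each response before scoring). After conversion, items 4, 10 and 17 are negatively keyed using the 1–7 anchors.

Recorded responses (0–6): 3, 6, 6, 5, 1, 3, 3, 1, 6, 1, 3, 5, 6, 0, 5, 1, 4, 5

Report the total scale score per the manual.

Convert to 1–7: 4, 7, 7, 6, 2, 4, 4, 2, 7, 2, 4, 6, 7, 1, 6, 2, 5, 6
Reverse-coded (on a 1–7 scale, reversed = 8 − raw):
  item 4: 8 − 6 = 2
  item 10: 8 − 2 = 6
  item 17: 8 − 5 = 3
Scored: 4, 7, 7, 2, 2, 4, 4, 2, 7, 6, 4, 6, 7, 1, 6, 2, 3, 6
Total = 80

80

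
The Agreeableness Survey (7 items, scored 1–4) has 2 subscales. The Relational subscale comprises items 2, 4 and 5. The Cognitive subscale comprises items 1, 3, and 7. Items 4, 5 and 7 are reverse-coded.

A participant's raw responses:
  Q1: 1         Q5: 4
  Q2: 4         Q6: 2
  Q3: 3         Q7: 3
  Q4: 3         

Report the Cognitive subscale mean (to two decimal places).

Cognitive items: 1, 3, 7.
Of these, item 7 is reverse-coded; reversed = (1+4) − raw = 5 − raw.
  item 1: 1
  item 3: 3
  item 7: 5 − 3 = 2
Sum = 1 + 3 + 2 = 6
Mean = 6 / 3 = 2.00

2.00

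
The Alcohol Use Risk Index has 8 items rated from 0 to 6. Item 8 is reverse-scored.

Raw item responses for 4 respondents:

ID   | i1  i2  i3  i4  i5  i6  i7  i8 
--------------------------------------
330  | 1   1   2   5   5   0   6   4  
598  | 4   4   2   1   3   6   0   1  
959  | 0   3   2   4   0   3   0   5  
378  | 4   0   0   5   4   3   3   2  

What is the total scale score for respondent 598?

Respondent 598 raw: 4, 4, 2, 1, 3, 6, 0, 1.
Reverse-coded (on a 0–6 scale, reversed = 6 − raw):
  item 1: 4
  item 2: 4
  item 3: 2
  item 4: 1
  item 5: 3
  item 6: 6
  item 7: 0
  item 8: 6 − 1 = 5
Sum = 4 + 4 + 2 + 1 + 3 + 6 + 0 + 5 = 25

25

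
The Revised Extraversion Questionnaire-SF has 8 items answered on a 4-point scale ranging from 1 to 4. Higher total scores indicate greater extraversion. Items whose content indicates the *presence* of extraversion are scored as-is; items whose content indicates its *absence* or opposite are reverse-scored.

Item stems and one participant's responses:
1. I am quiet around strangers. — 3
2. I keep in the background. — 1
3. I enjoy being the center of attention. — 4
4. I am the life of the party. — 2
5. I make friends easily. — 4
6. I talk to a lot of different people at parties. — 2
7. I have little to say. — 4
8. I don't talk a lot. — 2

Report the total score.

Items 1, 2, 7, 8 describe the absence/opposite of extraversion → reverse-score.
on a 1–4 scale, reversed = 5 − raw.
  item 1: 5 − 3 = 2
  item 2: 5 − 1 = 4
  item 3: 4
  item 4: 2
  item 5: 4
  item 6: 2
  item 7: 5 − 4 = 1
  item 8: 5 − 2 = 3
Total = 2 + 4 + 4 + 2 + 4 + 2 + 1 + 3 = 22

22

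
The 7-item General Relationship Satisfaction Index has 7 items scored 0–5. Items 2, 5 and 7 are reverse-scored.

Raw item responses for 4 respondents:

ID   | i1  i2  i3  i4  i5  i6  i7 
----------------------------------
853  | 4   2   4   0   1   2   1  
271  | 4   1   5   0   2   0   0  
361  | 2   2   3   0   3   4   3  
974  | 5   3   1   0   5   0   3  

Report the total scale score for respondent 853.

Respondent 853 raw: 4, 2, 4, 0, 1, 2, 1.
Reverse-coded (reversed = (0+5) − raw = 5 − raw):
  item 1: 4
  item 2: 5 − 2 = 3
  item 3: 4
  item 4: 0
  item 5: 5 − 1 = 4
  item 6: 2
  item 7: 5 − 1 = 4
Sum = 4 + 3 + 4 + 0 + 4 + 2 + 4 = 21

21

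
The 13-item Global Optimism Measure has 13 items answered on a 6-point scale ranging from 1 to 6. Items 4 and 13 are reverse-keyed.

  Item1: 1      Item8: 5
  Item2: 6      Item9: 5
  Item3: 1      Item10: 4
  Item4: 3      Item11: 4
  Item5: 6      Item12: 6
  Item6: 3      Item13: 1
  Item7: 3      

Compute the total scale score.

Reverse-keyed items use 7 − raw:
  item 4: 7 − 3 = 4
  item 13: 7 − 1 = 6
Scored responses: 1, 6, 1, 4, 6, 3, 3, 5, 5, 4, 4, 6, 6
Total = 1 + 6 + 1 + 4 + 6 + 3 + 3 + 5 + 5 + 4 + 4 + 6 + 6 = 54

54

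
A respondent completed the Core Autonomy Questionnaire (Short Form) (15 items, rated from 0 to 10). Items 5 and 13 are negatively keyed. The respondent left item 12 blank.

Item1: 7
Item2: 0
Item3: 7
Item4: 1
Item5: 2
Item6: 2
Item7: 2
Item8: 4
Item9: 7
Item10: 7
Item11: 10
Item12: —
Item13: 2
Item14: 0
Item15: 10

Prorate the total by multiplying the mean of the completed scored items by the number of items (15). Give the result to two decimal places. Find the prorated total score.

78.21

Reverse-coded (reversed = (0+10) − raw = 10 − raw):
  item 5: 10 − 2 = 8
  item 13: 10 − 2 = 8
Completed scored items (14 of 15): 7, 0, 7, 1, 8, 2, 2, 4, 7, 7, 10, 8, 0, 10; sum = 73.
Person mean = 73 / 14 ≈ 5.2143
Prorated total = (73 / 14) × 15 = 78.21 (to 2 dp)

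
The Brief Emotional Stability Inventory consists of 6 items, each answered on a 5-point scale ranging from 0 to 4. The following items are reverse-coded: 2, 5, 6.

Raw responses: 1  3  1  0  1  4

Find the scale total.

Apply reverse scoring (on a 0–4 scale, reversed = 4 − raw):
  item 2: 4 − 3 = 1
  item 5: 4 − 1 = 3
  item 6: 4 − 4 = 0
Scored responses: 1, 1, 1, 0, 3, 0
Total = 1 + 1 + 1 + 0 + 3 + 0 = 6

6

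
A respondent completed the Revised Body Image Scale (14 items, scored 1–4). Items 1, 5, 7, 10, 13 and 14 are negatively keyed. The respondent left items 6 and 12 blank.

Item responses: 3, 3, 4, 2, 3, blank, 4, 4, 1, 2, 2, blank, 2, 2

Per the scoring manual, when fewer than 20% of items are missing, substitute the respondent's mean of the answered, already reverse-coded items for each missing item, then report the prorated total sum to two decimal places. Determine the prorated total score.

Reverse-coded (on a 1–4 scale, reversed = 5 − raw):
  item 1: 5 − 3 = 2
  item 5: 5 − 3 = 2
  item 7: 5 − 4 = 1
  item 10: 5 − 2 = 3
  item 13: 5 − 2 = 3
  item 14: 5 − 2 = 3
Completed scored items (12 of 14): 2, 3, 4, 2, 2, 1, 4, 1, 3, 2, 3, 3; sum = 30.
Person mean = 30 / 12 ≈ 2.5000
Prorated total = (30 / 12) × 14 = 35.00 (to 2 dp)

35.00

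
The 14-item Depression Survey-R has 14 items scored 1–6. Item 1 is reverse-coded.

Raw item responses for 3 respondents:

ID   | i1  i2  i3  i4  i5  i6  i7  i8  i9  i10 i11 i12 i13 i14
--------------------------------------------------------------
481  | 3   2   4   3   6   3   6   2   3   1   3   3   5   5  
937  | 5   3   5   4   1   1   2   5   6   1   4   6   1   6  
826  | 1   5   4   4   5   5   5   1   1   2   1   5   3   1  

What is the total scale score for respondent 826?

48

Respondent 826 raw: 1, 5, 4, 4, 5, 5, 5, 1, 1, 2, 1, 5, 3, 1.
Reverse-coded (reversed = (1+6) − raw = 7 − raw):
  item 1: 7 − 1 = 6
  item 2: 5
  item 3: 4
  item 4: 4
  item 5: 5
  item 6: 5
  item 7: 5
  item 8: 1
  item 9: 1
  item 10: 2
  item 11: 1
  item 12: 5
  item 13: 3
  item 14: 1
Sum = 6 + 5 + 4 + 4 + 5 + 5 + 5 + 1 + 1 + 2 + 1 + 5 + 3 + 1 = 48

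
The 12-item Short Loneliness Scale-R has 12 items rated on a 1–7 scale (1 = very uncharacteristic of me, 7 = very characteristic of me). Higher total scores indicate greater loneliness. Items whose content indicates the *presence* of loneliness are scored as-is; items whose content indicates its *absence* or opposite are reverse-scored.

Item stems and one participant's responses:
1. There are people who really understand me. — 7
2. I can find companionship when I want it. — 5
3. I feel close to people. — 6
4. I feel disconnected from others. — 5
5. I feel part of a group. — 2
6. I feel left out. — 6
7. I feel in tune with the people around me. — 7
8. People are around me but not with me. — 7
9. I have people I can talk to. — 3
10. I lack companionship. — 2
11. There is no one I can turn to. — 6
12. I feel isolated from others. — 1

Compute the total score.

Items 1, 2, 3, 5, 7, 9 describe the absence/opposite of loneliness → reverse-score.
reversed = (1+7) − raw = 8 − raw.
  item 1: 8 − 7 = 1
  item 2: 8 − 5 = 3
  item 3: 8 − 6 = 2
  item 4: 5
  item 5: 8 − 2 = 6
  item 6: 6
  item 7: 8 − 7 = 1
  item 8: 7
  item 9: 8 − 3 = 5
  item 10: 2
  item 11: 6
  item 12: 1
Total = 1 + 3 + 2 + 5 + 6 + 6 + 1 + 7 + 5 + 2 + 6 + 1 = 45

45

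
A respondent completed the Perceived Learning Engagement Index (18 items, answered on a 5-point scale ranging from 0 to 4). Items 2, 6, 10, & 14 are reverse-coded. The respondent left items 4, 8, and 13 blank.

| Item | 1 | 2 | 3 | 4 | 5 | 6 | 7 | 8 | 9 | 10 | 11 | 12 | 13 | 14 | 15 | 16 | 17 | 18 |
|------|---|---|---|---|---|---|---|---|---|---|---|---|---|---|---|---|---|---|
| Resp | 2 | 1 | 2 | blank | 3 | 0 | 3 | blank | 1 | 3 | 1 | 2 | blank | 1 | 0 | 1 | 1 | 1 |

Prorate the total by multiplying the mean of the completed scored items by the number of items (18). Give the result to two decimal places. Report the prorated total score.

Reverse-coded (reversed = (0+4) − raw = 4 − raw):
  item 2: 4 − 1 = 3
  item 6: 4 − 0 = 4
  item 10: 4 − 3 = 1
  item 14: 4 − 1 = 3
Completed scored items (15 of 18): 2, 3, 2, 3, 4, 3, 1, 1, 1, 2, 3, 0, 1, 1, 1; sum = 28.
Person mean = 28 / 15 ≈ 1.8667
Prorated total = (28 / 15) × 18 = 33.60 (to 2 dp)

33.60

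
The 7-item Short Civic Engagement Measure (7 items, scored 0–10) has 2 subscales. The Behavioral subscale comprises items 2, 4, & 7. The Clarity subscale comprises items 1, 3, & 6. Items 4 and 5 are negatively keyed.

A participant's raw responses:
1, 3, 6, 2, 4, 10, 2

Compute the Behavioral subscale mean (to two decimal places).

4.33

Behavioral items: 2, 4, 7.
Of these, item 4 is negatively keyed; on a 0–10 scale, reversed = 10 − raw.
  item 2: 3
  item 4: 10 − 2 = 8
  item 7: 2
Sum = 3 + 8 + 2 = 13
Mean = 13 / 3 = 4.33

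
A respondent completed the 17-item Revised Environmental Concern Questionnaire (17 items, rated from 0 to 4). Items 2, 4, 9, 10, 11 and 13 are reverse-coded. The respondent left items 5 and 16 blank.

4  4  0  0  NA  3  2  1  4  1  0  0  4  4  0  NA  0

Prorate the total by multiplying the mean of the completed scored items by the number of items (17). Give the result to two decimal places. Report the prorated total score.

28.33

Reverse-coded (reversed = (0+4) − raw = 4 − raw):
  item 2: 4 − 4 = 0
  item 4: 4 − 0 = 4
  item 9: 4 − 4 = 0
  item 10: 4 − 1 = 3
  item 11: 4 − 0 = 4
  item 13: 4 − 4 = 0
Completed scored items (15 of 17): 4, 0, 0, 4, 3, 2, 1, 0, 3, 4, 0, 0, 4, 0, 0; sum = 25.
Person mean = 25 / 15 ≈ 1.6667
Prorated total = (25 / 15) × 17 = 28.33 (to 2 dp)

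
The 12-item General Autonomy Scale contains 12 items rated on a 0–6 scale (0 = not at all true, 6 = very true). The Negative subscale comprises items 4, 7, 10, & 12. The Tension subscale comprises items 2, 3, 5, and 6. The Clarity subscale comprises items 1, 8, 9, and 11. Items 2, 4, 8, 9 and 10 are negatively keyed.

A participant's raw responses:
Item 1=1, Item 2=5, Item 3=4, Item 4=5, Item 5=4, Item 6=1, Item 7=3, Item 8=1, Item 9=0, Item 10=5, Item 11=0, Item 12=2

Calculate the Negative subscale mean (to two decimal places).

Negative items: 4, 7, 10, 12.
Of these, items 4 & 10 are negatively keyed; on a 0–6 scale, reversed = 6 − raw.
  item 4: 6 − 5 = 1
  item 7: 3
  item 10: 6 − 5 = 1
  item 12: 2
Sum = 1 + 3 + 1 + 2 = 7
Mean = 7 / 4 = 1.75

1.75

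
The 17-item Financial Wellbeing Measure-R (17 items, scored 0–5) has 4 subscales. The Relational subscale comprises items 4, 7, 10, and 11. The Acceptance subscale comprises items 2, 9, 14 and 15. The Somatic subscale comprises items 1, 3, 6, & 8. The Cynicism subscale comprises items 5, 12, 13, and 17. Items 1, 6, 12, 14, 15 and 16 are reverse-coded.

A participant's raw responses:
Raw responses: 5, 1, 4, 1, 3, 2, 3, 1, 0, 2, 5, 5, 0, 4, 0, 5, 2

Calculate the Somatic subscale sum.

8

Somatic items: 1, 3, 6, 8.
Of these, items 1 & 6 are reverse-coded; on a 0–5 scale, reversed = 5 − raw.
  item 1: 5 − 5 = 0
  item 3: 4
  item 6: 5 − 2 = 3
  item 8: 1
Sum = 0 + 4 + 3 + 1 = 8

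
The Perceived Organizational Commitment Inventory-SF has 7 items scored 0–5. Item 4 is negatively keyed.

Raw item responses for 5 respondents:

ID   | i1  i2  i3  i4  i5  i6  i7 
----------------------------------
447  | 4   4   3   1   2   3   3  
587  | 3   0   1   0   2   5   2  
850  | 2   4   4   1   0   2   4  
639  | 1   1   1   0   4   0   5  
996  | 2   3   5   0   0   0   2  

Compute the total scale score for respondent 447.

23

Respondent 447 raw: 4, 4, 3, 1, 2, 3, 3.
Reverse-coded (on a 0–5 scale, reversed = 5 − raw):
  item 1: 4
  item 2: 4
  item 3: 3
  item 4: 5 − 1 = 4
  item 5: 2
  item 6: 3
  item 7: 3
Sum = 4 + 4 + 3 + 4 + 2 + 3 + 3 = 23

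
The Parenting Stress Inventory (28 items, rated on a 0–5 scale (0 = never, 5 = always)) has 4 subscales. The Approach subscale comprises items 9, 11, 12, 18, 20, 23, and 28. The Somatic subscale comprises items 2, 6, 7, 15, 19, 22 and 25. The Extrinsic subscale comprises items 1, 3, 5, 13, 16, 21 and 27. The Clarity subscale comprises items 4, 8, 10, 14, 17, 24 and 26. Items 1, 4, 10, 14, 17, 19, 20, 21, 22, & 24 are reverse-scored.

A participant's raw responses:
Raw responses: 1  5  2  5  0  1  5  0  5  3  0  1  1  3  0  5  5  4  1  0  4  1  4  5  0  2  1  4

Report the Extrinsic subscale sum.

Extrinsic items: 1, 3, 5, 13, 16, 21, 27.
Of these, items 1 and 21 are reverse-scored; reversed = (0+5) − raw = 5 − raw.
  item 1: 5 − 1 = 4
  item 3: 2
  item 5: 0
  item 13: 1
  item 16: 5
  item 21: 5 − 4 = 1
  item 27: 1
Sum = 4 + 2 + 0 + 1 + 5 + 1 + 1 = 14

14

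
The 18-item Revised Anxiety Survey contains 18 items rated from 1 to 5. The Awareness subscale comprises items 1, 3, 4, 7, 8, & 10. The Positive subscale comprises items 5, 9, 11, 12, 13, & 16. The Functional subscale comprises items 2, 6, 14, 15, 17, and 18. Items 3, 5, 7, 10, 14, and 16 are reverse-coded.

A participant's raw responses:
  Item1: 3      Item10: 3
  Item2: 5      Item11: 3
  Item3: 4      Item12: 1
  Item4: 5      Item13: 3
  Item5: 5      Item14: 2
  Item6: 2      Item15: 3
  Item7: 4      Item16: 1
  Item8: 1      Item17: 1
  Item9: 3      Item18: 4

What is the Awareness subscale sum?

16

Awareness items: 1, 3, 4, 7, 8, 10.
Of these, items 3, 7, & 10 are reverse-coded; reverse-coded value = 6 − response.
  item 1: 3
  item 3: 6 − 4 = 2
  item 4: 5
  item 7: 6 − 4 = 2
  item 8: 1
  item 10: 6 − 3 = 3
Sum = 3 + 2 + 5 + 2 + 1 + 3 = 16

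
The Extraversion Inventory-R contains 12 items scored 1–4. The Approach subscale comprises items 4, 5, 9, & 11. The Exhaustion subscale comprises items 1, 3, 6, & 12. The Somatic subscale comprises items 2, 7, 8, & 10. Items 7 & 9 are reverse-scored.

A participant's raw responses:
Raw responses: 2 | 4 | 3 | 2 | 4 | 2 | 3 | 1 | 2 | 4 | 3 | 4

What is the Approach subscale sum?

12

Approach items: 4, 5, 9, 11.
Of these, item 9 is reverse-scored; reverse-coded value = 5 − response.
  item 4: 2
  item 5: 4
  item 9: 5 − 2 = 3
  item 11: 3
Sum = 2 + 4 + 3 + 3 = 12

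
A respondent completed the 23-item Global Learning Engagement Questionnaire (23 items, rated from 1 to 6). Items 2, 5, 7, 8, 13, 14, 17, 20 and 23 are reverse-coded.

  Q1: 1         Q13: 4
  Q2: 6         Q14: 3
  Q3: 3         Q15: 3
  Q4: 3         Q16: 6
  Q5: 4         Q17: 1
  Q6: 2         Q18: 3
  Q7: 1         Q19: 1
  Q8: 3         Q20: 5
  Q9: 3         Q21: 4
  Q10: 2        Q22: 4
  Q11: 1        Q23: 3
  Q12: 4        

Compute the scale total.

Reverse-coded items (on a 1–6 scale, reversed = 7 − raw):
  item 2: 7 − 6 = 1
  item 5: 7 − 4 = 3
  item 7: 7 − 1 = 6
  item 8: 7 − 3 = 4
  item 13: 7 − 4 = 3
  item 14: 7 − 3 = 4
  item 17: 7 − 1 = 6
  item 20: 7 − 5 = 2
  item 23: 7 − 3 = 4
Scored items: 1, 1, 3, 3, 3, 2, 6, 4, 3, 2, 1, 4, 3, 4, 3, 6, 6, 3, 1, 2, 4, 4, 4
Total = 1 + 1 + 3 + 3 + 3 + 2 + 6 + 4 + 3 + 2 + 1 + 4 + 3 + 4 + 3 + 6 + 6 + 3 + 1 + 2 + 4 + 4 + 4 = 73

73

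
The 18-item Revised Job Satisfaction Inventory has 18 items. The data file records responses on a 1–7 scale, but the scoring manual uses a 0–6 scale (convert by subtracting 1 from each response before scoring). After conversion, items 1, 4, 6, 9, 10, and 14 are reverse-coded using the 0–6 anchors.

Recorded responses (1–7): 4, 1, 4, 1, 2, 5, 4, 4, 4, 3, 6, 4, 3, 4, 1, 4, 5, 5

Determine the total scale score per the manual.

52

Convert to 0–6: 3, 0, 3, 0, 1, 4, 3, 3, 3, 2, 5, 3, 2, 3, 0, 3, 4, 4
Reverse-coded (reversed = (0+6) − raw = 6 − raw):
  item 1: 6 − 3 = 3
  item 4: 6 − 0 = 6
  item 6: 6 − 4 = 2
  item 9: 6 − 3 = 3
  item 10: 6 − 2 = 4
  item 14: 6 − 3 = 3
Scored: 3, 0, 3, 6, 1, 2, 3, 3, 3, 4, 5, 3, 2, 3, 0, 3, 4, 4
Total = 52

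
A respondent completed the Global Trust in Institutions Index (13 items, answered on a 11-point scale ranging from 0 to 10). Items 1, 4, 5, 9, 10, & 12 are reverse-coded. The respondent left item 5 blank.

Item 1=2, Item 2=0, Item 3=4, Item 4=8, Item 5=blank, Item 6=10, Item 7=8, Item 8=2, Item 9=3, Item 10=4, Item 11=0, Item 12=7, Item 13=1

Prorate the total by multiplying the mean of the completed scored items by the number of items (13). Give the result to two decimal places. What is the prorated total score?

55.25

Reverse-coded (on a 0–10 scale, reversed = 10 − raw):
  item 1: 10 − 2 = 8
  item 4: 10 − 8 = 2
  item 9: 10 − 3 = 7
  item 10: 10 − 4 = 6
  item 12: 10 − 7 = 3
Completed scored items (12 of 13): 8, 0, 4, 2, 10, 8, 2, 7, 6, 0, 3, 1; sum = 51.
Person mean = 51 / 12 ≈ 4.2500
Prorated total = (51 / 12) × 13 = 55.25 (to 2 dp)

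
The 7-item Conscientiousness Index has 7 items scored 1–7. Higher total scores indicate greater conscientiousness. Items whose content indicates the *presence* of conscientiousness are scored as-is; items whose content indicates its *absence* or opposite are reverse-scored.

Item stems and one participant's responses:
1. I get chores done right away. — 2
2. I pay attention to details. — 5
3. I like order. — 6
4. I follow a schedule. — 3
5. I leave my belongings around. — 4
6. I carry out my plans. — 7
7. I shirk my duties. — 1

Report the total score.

34

Items 5, 7 describe the absence/opposite of conscientiousness → reverse-score.
reversed = (1+7) − raw = 8 − raw.
  item 1: 2
  item 2: 5
  item 3: 6
  item 4: 3
  item 5: 8 − 4 = 4
  item 6: 7
  item 7: 8 − 1 = 7
Total = 2 + 5 + 6 + 3 + 4 + 7 + 7 = 34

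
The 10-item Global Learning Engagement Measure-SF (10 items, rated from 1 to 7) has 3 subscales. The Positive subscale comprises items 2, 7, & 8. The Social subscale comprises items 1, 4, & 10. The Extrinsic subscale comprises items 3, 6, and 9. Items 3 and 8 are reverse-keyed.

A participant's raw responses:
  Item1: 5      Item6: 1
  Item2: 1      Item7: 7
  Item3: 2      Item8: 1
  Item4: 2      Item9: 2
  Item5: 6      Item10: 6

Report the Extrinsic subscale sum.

Extrinsic items: 3, 6, 9.
Of these, item 3 is reverse-keyed; reversed = (1+7) − raw = 8 − raw.
  item 3: 8 − 2 = 6
  item 6: 1
  item 9: 2
Sum = 6 + 1 + 2 = 9

9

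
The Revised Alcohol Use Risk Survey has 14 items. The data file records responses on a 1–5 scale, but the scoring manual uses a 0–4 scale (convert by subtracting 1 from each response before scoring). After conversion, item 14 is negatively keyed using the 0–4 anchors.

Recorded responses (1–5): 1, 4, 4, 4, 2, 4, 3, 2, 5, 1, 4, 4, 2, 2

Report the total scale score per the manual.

30

Convert to 0–4: 0, 3, 3, 3, 1, 3, 2, 1, 4, 0, 3, 3, 1, 1
Reverse-coded (on a 0–4 scale, reversed = 4 − raw):
  item 14: 4 − 1 = 3
Scored: 0, 3, 3, 3, 1, 3, 2, 1, 4, 0, 3, 3, 1, 3
Total = 30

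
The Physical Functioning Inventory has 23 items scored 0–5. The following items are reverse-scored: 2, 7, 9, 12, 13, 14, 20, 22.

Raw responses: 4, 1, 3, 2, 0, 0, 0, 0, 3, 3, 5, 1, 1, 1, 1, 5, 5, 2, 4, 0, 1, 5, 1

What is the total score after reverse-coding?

Reversing items 2, 7, 9, 12, 13, 14, 20, and 22 with 5 − raw:
Total = 4 + (5−1) + 3 + 2 + 0 + 0 + (5−0) + 0 + (5−3) + 3 + 5 + (5−1) + (5−1) + (5−1) + 1 + 5 + 5 + 2 + 4 + (5−0) + 1 + (5−5) + 1
      = 4 + 4 + 3 + 2 + 0 + 0 + 5 + 0 + 2 + 3 + 5 + 4 + 4 + 4 + 1 + 5 + 5 + 2 + 4 + 5 + 1 + 0 + 1 = 64

64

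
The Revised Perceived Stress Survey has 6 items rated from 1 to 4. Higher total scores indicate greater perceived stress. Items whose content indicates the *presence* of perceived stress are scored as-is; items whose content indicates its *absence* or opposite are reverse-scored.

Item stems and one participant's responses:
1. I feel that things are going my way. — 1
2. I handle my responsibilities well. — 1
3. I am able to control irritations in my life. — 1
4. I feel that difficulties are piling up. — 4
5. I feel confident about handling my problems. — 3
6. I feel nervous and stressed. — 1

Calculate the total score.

Items 1, 2, 3, 5 describe the absence/opposite of perceived stress → reverse-score.
reversed = (1+4) − raw = 5 − raw.
  item 1: 5 − 1 = 4
  item 2: 5 − 1 = 4
  item 3: 5 − 1 = 4
  item 4: 4
  item 5: 5 − 3 = 2
  item 6: 1
Total = 4 + 4 + 4 + 4 + 2 + 1 = 19

19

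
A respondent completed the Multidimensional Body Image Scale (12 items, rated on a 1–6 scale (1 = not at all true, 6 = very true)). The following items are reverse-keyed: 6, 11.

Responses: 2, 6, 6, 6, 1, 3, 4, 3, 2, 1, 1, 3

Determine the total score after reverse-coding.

Reverse-coded items (on a 1–6 scale, reversed = 7 − raw):
  item 6: 7 − 3 = 4
  item 11: 7 − 1 = 6
Scored responses: 2, 6, 6, 6, 1, 4, 4, 3, 2, 1, 6, 3
Total = 2 + 6 + 6 + 6 + 1 + 4 + 4 + 3 + 2 + 1 + 6 + 3 = 44

44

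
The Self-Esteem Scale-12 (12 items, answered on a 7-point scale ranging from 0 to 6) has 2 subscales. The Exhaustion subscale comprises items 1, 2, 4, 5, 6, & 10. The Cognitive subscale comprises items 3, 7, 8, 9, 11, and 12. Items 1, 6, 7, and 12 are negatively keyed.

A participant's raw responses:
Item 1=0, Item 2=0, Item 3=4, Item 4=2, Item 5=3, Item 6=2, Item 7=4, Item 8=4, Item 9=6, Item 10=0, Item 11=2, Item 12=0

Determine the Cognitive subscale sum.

Cognitive items: 3, 7, 8, 9, 11, 12.
Of these, items 7 and 12 are negatively keyed; reversed = (0+6) − raw = 6 − raw.
  item 3: 4
  item 7: 6 − 4 = 2
  item 8: 4
  item 9: 6
  item 11: 2
  item 12: 6 − 0 = 6
Sum = 4 + 2 + 4 + 6 + 2 + 6 = 24

24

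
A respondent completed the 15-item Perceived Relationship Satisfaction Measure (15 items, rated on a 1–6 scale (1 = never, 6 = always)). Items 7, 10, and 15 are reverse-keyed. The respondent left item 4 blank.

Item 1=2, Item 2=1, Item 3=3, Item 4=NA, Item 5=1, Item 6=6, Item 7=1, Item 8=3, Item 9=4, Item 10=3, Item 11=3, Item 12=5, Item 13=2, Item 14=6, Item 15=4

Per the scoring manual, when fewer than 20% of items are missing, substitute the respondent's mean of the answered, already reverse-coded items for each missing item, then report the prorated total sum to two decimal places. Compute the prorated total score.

52.50

Reverse-coded (reverse-coded value = 7 − response):
  item 7: 7 − 1 = 6
  item 10: 7 − 3 = 4
  item 15: 7 − 4 = 3
Completed scored items (14 of 15): 2, 1, 3, 1, 6, 6, 3, 4, 4, 3, 5, 2, 6, 3; sum = 49.
Person mean = 49 / 14 ≈ 3.5000
Prorated total = (49 / 14) × 15 = 52.50 (to 2 dp)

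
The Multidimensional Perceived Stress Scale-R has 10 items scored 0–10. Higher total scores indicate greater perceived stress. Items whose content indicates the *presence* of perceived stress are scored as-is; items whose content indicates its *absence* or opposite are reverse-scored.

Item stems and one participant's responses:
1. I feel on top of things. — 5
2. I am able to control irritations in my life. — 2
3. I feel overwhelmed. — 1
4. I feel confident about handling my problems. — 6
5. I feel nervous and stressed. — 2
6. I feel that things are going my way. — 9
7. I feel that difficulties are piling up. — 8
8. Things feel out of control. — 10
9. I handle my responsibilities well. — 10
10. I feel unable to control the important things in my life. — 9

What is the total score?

Items 1, 2, 4, 6, 9 describe the absence/opposite of perceived stress → reverse-score.
reversed = (0+10) − raw = 10 − raw.
  item 1: 10 − 5 = 5
  item 2: 10 − 2 = 8
  item 3: 1
  item 4: 10 − 6 = 4
  item 5: 2
  item 6: 10 − 9 = 1
  item 7: 8
  item 8: 10
  item 9: 10 − 10 = 0
  item 10: 9
Total = 5 + 8 + 1 + 4 + 2 + 1 + 8 + 10 + 0 + 9 = 48

48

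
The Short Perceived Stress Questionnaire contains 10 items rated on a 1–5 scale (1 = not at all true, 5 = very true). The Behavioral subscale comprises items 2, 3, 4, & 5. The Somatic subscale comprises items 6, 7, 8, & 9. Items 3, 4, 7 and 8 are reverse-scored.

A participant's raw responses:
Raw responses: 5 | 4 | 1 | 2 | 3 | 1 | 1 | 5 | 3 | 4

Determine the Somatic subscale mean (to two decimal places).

Somatic items: 6, 7, 8, 9.
Of these, items 7 and 8 are reverse-scored; on a 1–5 scale, reversed = 6 − raw.
  item 6: 1
  item 7: 6 − 1 = 5
  item 8: 6 − 5 = 1
  item 9: 3
Sum = 1 + 5 + 1 + 3 = 10
Mean = 10 / 4 = 2.50

2.50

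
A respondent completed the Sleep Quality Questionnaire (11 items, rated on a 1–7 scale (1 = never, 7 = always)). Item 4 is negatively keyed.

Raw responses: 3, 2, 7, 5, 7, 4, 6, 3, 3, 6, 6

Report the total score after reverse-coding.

50

Apply reverse scoring (reversed = (1+7) − raw = 8 − raw):
  item 4: 8 − 5 = 3
After reverse-coding: 3, 2, 7, 3, 7, 4, 6, 3, 3, 6, 6
Total = 3 + 2 + 7 + 3 + 7 + 4 + 6 + 3 + 3 + 6 + 6 = 50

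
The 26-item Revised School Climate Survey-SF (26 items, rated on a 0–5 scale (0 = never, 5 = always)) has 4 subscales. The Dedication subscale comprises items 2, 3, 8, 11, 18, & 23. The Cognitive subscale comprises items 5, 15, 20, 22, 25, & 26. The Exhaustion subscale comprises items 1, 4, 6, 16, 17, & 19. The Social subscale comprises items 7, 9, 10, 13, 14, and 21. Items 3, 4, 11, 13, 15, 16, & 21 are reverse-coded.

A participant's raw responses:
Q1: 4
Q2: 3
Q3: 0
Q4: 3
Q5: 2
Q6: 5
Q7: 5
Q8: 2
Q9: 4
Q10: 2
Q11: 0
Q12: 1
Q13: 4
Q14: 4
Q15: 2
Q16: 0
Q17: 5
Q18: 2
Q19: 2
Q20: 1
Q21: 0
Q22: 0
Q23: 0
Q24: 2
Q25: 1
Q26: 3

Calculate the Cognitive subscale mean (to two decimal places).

Cognitive items: 5, 15, 20, 22, 25, 26.
Of these, item 15 is reverse-coded; reversed = (0+5) − raw = 5 − raw.
  item 5: 2
  item 15: 5 − 2 = 3
  item 20: 1
  item 22: 0
  item 25: 1
  item 26: 3
Sum = 2 + 3 + 1 + 0 + 1 + 3 = 10
Mean = 10 / 6 = 1.67

1.67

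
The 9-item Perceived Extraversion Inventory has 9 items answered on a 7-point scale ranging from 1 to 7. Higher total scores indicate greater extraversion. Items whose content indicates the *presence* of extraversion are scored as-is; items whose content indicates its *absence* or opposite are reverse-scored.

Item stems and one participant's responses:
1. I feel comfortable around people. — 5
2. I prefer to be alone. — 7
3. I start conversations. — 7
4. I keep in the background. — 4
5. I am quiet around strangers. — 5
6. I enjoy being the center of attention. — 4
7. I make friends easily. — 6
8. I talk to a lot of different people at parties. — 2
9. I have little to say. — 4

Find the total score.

36

Items 2, 4, 5, 9 describe the absence/opposite of extraversion → reverse-score.
on a 1–7 scale, reversed = 8 − raw.
  item 1: 5
  item 2: 8 − 7 = 1
  item 3: 7
  item 4: 8 − 4 = 4
  item 5: 8 − 5 = 3
  item 6: 4
  item 7: 6
  item 8: 2
  item 9: 8 − 4 = 4
Total = 5 + 1 + 7 + 4 + 3 + 4 + 6 + 2 + 4 = 36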